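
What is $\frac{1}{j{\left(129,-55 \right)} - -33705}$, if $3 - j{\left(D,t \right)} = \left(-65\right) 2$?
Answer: $\frac{1}{33838} \approx 2.9553 \cdot 10^{-5}$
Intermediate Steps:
$j{\left(D,t \right)} = 133$ ($j{\left(D,t \right)} = 3 - \left(-65\right) 2 = 3 - -130 = 3 + 130 = 133$)
$\frac{1}{j{\left(129,-55 \right)} - -33705} = \frac{1}{133 - -33705} = \frac{1}{133 + \left(-424 + 34129\right)} = \frac{1}{133 + 33705} = \frac{1}{33838}$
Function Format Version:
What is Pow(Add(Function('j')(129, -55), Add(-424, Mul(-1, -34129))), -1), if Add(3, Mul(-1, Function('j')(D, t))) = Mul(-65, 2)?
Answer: Rational(1, 33838) ≈ 2.9553e-5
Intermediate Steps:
Function('j')(D, t) = 133 (Function('j')(D, t) = Add(3, Mul(-1, Mul(-65, 2))) = Add(3, Mul(-1, -130)) = Add(3, 130) = 133)
Pow(Add(Function('j')(129, -55), Add(-424, Mul(-1, -34129))), -1) = Pow(Add(133, Add(-424, Mul(-1, -34129))), -1) = Pow(Add(133, Add(-424, 34129)), -1) = Pow(Add(133, 33705), -1) = Pow(33838, -1) = Rational(1, 33838)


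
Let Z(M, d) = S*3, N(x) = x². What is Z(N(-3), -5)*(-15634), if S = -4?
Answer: 187608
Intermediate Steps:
Z(M, d) = -12 (Z(M, d) = -4*3 = -12)
Z(N(-3), -5)*(-15634) = -12*(-15634) = 187608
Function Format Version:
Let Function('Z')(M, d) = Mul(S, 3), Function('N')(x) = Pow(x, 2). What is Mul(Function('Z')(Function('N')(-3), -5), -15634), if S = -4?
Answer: 187608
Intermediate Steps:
Function('Z')(M, d) = -12 (Function('Z')(M, d) = Mul(-4, 3) = -12)
Mul(Function('Z')(Function('N')(-3), -5), -15634) = Mul(-12, -15634) = 187608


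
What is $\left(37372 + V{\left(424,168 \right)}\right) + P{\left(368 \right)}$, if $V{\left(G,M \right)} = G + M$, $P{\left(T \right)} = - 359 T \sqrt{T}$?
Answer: $37964 - 528448 \sqrt{23} \approx -2.4964 \cdot 10^{6}$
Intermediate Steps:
$P{\left(T \right)} = - 359 T^{\frac{3}{2}}$
$\left(37372 + V{\left(424,168 \right)}\right) + P{\left(368 \right)} = \left(37372 + \left(424 + 168\right)\right) - 359 \cdot 368^{\frac{3}{2}} = \left(37372 + 592\right) - 359 \cdot 1472 \sqrt{23} = 37964 - 528448 \sqrt{23}$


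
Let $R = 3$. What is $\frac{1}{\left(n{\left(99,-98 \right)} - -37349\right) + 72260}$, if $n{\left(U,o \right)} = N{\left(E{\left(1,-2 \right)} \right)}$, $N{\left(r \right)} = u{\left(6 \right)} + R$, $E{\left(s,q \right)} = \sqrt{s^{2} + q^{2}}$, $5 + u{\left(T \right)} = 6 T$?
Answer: $\frac{1}{109643} \approx 9.1205 \cdot 10^{-6}$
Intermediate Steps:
$u{\left(T \right)} = -5 + 6 T$
$E{\left(s,q \right)} = \sqrt{q^{2} + s^{2}}$
$N{\left(r \right)} = 34$ ($N{\left(r \right)} = \left(-5 + 6 \cdot 6\right) + 3 = \left(-5 + 36\right) + 3 = 31 + 3 = 34$)
$n{\left(U,o \right)} = 34$
$\frac{1}{\left(n{\left(99,-98 \right)} - -37349\right) + 72260} = \frac{1}{\left(34 - -37349\right) + 72260} = \frac{1}{\left(34 + 37349\right) + 72260} = \frac{1}{37383 + 72260} = \frac{1}{109643}$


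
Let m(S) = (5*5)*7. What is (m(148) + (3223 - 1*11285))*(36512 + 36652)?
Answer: -577044468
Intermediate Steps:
m(S) = 175 (m(S) = 25*7 = 175)
(m(148) + (3223 - 1*11285))*(36512 + 36652) = (175 + (3223 - 1*11285))*(36512 + 36652) = (175 + (3223 - 11285))*73164 = (175 - 8062)*73164 = -7887*73164 = -577044468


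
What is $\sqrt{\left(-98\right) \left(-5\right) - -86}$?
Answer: $24$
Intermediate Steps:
$\sqrt{\left(-98\right) \left(-5\right) - -86} = \sqrt{490 + \left(-110 + 196\right)} = \sqrt{490 + 86} = \sqrt{576} = 24$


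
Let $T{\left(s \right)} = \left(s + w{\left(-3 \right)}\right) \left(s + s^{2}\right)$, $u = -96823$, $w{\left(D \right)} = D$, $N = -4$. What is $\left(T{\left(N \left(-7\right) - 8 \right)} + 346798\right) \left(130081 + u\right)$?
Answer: $11771270004$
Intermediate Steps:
$T{\left(s \right)} = \left(-3 + s\right) \left(s + s^{2}\right)$ ($T{\left(s \right)} = \left(s - 3\right) \left(s + s^{2}\right) = \left(-3 + s\right) \left(s + s^{2}\right)$)
$\left(T{\left(N \left(-7\right) - 8 \right)} + 346798\right) \left(130081 + u\right) = \left(\left(\left(-4\right) \left(-7\right) - 8\right) \left(-3 + \left(\left(-4\right) \left(-7\right) - 8\right)^{2} - 2 \left(\left(-4\right) \left(-7\right) - 8\right)\right) + 346798\right) \left(130081 - 96823\right) = \left(\left(28 - 8\right) \left(-3 + \left(28 - 8\right)^{2} - 2 \left(28 - 8\right)\right) + 346798\right) 33258 = \left(20 \left(-3 + 20^{2} - 40\right) + 346798\right) 33258 = \left(20 \left(-3 + 400 - 40\right) + 346798\right) 33258 = \left(20 \cdot 357 + 346798\right) 33258 = \left(7140 + 346798\right) 33258 = 353938 \cdot 33258 = 11771270004$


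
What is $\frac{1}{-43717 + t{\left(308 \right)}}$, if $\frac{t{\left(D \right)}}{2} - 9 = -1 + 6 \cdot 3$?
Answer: $- \frac{1}{43665} \approx -2.2902 \cdot 10^{-5}$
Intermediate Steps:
$t{\left(D \right)} = 52$ ($t{\left(D \right)} = 18 + 2 \left(-1 + 6 \cdot 3\right) = 18 + 2 \left(-1 + 18\right) = 18 + 2 \cdot 17 = 18 + 34 = 52$)
$\frac{1}{-43717 + t{\left(308 \right)}} = \frac{1}{-43717 + 52} = \frac{1}{-43665} = - \frac{1}{43665}$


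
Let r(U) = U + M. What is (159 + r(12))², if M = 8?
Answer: 32041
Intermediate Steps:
r(U) = 8 + U (r(U) = U + 8 = 8 + U)
(159 + r(12))² = (159 + (8 + 12))² = (159 + 20)² = 179² = 32041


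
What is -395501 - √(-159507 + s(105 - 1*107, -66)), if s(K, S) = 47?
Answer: -395501 - 2*I*√39865 ≈ -3.955e+5 - 399.32*I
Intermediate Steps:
-395501 - √(-159507 + s(105 - 1*107, -66)) = -395501 - √(-159507 + 47) = -395501 - √(-159460) = -395501 - 2*I*√39865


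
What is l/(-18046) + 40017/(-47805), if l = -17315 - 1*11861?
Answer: 16014569/20540215 ≈ 0.77967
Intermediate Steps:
l = -29176 (l = -17315 - 11861 = -29176)
l/(-18046) + 40017/(-47805) = -29176/(-18046) + 40017/(-47805) = -29176*(-1/18046) + 40017*(-1/47805) = 2084/1289 - 13339/15935 = 16014569/20540215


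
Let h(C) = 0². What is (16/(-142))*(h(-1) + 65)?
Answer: -520/71 ≈ -7.3239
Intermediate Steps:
h(C) = 0
(16/(-142))*(h(-1) + 65) = (16/(-142))*(0 + 65) = (16*(-1/142))*65 = -8/71*65 = -520/71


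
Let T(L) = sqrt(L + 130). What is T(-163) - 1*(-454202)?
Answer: 454202 + I*sqrt(33) ≈ 4.542e+5 + 5.7446*I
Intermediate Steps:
T(L) = sqrt(130 + L)
T(-163) - 1*(-454202) = sqrt(130 - 163) - 1*(-454202) = sqrt(-33) + 454202 = I*sqrt(33) + 454202 = 454202 + I*sqrt(33)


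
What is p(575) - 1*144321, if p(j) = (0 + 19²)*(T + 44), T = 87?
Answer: -97030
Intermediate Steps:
p(j) = 47291 (p(j) = (0 + 19²)*(87 + 44) = (0 + 361)*131 = 361*131 = 47291)
p(575) - 1*144321 = 47291 - 1*144321 = 47291 - 144321 = -97030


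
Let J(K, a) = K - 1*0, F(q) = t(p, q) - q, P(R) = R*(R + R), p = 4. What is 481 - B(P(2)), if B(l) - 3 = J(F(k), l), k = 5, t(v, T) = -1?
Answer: 484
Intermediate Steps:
P(R) = 2*R**2 (P(R) = R*(2*R) = 2*R**2)
F(q) = -1 - q
J(K, a) = K (J(K, a) = K + 0 = K)
B(l) = -3 (B(l) = 3 + (-1 - 1*5) = 3 + (-1 - 5) = 3 - 6 = -3)
481 - B(P(2)) = 481 - 1*(-3) = 481 + 3 = 484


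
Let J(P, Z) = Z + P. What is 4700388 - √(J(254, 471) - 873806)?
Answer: 4700388 - 3*I*√97009 ≈ 4.7004e+6 - 934.39*I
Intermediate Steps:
J(P, Z) = P + Z
4700388 - √(J(254, 471) - 873806) = 4700388 - √((254 + 471) - 873806) = 4700388 - √(725 - 873806) = 4700388 - √(-873081) = 4700388 - 3*I*√97009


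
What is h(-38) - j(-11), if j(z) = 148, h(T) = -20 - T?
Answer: -130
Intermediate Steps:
h(-38) - j(-11) = (-20 - 1*(-38)) - 1*148 = (-20 + 38) - 148 = 18 - 148 = -130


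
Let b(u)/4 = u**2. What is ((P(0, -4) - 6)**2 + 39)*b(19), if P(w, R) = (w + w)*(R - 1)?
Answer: 108300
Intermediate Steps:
b(u) = 4*u**2
P(w, R) = 2*w*(-1 + R) (P(w, R) = (2*w)*(-1 + R) = 2*w*(-1 + R))
((P(0, -4) - 6)**2 + 39)*b(19) = ((2*0*(-1 - 4) - 6)**2 + 39)*(4*19**2) = ((2*0*(-5) - 6)**2 + 39)*(4*361) = ((0 - 6)**2 + 39)*1444 = ((-6)**2 + 39)*1444 = (36 + 39)*1444 = 75*1444 = 108300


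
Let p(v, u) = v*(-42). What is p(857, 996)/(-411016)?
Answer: 17997/205508 ≈ 0.087573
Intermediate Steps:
p(v, u) = -42*v
p(857, 996)/(-411016) = -42*857/(-411016) = -35994*(-1/411016) = 17997/205508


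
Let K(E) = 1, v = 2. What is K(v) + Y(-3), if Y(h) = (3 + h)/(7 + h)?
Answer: 1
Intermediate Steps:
Y(h) = (3 + h)/(7 + h)
K(v) + Y(-3) = 1 + (3 - 3)/(7 - 3) = 1 + 0/4 = 1 + (¼)*0 = 1 + 0 = 1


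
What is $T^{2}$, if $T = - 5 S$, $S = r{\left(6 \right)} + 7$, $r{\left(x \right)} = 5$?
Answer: $3600$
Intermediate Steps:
$S = 12$ ($S = 5 + 7 = 12$)
$T = -60$ ($T = \left(-5\right) 12 = -60$)
$T^{2} = \left(-60\right)^{2} = 3600$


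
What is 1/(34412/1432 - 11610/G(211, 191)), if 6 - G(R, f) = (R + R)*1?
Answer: 37232/1933807 ≈ 0.019253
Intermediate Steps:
G(R, f) = 6 - 2*R (G(R, f) = 6 - (R + R) = 6 - 2*R)
1/(34412/1432 - 11610/G(211, 191)) = 1/(34412/1432 - 11610/(6 - 2*211)) = 1/(34412*(1/1432) - 11610/(6 - 422)) = 1/(8603/358 - 11610/(-416)) = 1/(8603/358 - 11610*(-1/416)) = 1/(8603/358 + 5805/208) = 1/(1933807/37232) = 37232/1933807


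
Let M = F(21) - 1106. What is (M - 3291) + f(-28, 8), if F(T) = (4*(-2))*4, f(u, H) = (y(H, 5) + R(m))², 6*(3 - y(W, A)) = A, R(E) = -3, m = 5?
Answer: -159419/36 ≈ -4428.3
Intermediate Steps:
y(W, A) = 3 - A/6
f(u, H) = 25/36 (f(u, H) = ((3 - ⅙*5) - 3)² = ((3 - ⅚) - 3)² = (13/6 - 3)² = (-⅚)² = 25/36)
F(T) = -32 (F(T) = -8*4 = -32)
M = -1138 (M = -32 - 1106 = -1138)
(M - 3291) + f(-28, 8) = (-1138 - 3291) + 25/36 = -4429 + 25/36 = -159419/36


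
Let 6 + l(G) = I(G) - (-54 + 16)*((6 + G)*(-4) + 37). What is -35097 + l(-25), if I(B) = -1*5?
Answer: -30814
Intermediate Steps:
I(B) = -5
l(G) = 483 - 152*G (l(G) = -6 + (-5 - (-54 + 16)*((6 + G)*(-4) + 37)) = -6 + (-5 - (-38)*((-24 - 4*G) + 37)) = -6 + (-5 - (-38)*(13 - 4*G)) = -6 + (-5 - (-494 + 152*G)) = -6 + (-5 + (494 - 152*G)) = -6 + (489 - 152*G) = 483 - 152*G)
-35097 + l(-25) = -35097 + (483 - 152*(-25)) = -35097 + (483 + 3800) = -35097 + 4283 = -30814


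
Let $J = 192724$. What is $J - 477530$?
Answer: $-284806$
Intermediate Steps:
$J - 477530 = 192724 - 477530 = -284806$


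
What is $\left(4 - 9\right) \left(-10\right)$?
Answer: $50$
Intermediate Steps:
$\left(4 - 9\right) \left(-10\right) = \left(-5\right) \left(-10\right) = 50$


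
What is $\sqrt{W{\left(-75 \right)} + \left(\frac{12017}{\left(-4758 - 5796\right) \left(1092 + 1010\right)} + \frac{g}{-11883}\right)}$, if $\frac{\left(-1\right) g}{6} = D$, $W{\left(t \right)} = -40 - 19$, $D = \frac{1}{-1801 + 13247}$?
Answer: $\frac{i \sqrt{3730377534180497641133226283479}}{251448120751962} \approx 7.6812 i$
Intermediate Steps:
$D = \frac{1}{11446} \approx 8.7367 \cdot 10^{-5}$
$W{\left(t \right)} = -59$ ($W{\left(t \right)} = -40 - 19 = -59$)
$g = - \frac{3}{5723}$ ($g = \left(-6\right) \frac{1}{11446} = - \frac{3}{5723} \approx -0.0005242$)
$\sqrt{W{\left(-75 \right)} + \left(\frac{12017}{\left(-4758 - 5796\right) \left(1092 + 1010\right)} + \frac{g}{-11883}\right)} = \sqrt{-59 + \left(\frac{12017}{\left(-4758 - 5796\right) \left(1092 + 1010\right)} - \frac{3}{5723 \left(-11883\right)}\right)} = \sqrt{-59 + \left(\frac{12017}{\left(-10554\right) 2102} - - \frac{1}{22668803}\right)} = \sqrt{-59 + \left(\frac{12017}{-22184508} + \frac{1}{22668803}\right)} = \sqrt{-59 + \left(12017 \left(- \frac{1}{22184508}\right) + \frac{1}{22668803}\right)} = \sqrt{-59 + \left(- \frac{12017}{22184508} + \frac{1}{22668803}\right)} = \sqrt{-59 - \frac{272388821143}{502896241503924}} = \sqrt{- \frac{29671150637552659}{502896241503924}} = \frac{i \sqrt{3730377534180497641133226283479}}{251448120751962}$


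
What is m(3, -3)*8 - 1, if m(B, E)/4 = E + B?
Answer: -1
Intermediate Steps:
m(B, E) = 4*B + 4*E (m(B, E) = 4*(E + B) = 4*(B + E) = 4*B + 4*E)
m(3, -3)*8 - 1 = (4*3 + 4*(-3))*8 - 1 = (12 - 12)*8 - 1 = 0*8 - 1 = 0 - 1 = -1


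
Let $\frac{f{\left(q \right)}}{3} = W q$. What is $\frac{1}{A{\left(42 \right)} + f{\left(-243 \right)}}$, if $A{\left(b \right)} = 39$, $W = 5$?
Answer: $- \frac{1}{3606} \approx -0.00027732$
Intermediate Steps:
$f{\left(q \right)} = 15 q$ ($f{\left(q \right)} = 3 \cdot 5 q = 15 q$)
$\frac{1}{A{\left(42 \right)} + f{\left(-243 \right)}} = \frac{1}{39 + 15 \left(-243\right)} = \frac{1}{39 - 3645} = \frac{1}{-3606} = - \frac{1}{3606}$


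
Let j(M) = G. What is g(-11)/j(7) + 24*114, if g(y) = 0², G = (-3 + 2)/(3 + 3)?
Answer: 2736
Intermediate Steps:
G = -⅙ (G = -1/6 = -1*⅙ = -⅙ ≈ -0.16667)
j(M) = -⅙
g(y) = 0
g(-11)/j(7) + 24*114 = 0/(-⅙) + 24*114 = 0*(-6) + 2736 = 0 + 2736 = 2736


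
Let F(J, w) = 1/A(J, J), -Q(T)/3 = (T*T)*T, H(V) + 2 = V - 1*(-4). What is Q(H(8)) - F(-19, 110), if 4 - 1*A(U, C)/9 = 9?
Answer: -134999/45 ≈ -3000.0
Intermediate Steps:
H(V) = 2 + V (H(V) = -2 + (V - 1*(-4)) = -2 + (V + 4) = -2 + (4 + V) = 2 + V)
Q(T) = -3*T³ (Q(T) = -3*T*T*T = -3*T²*T = -3*T³)
A(U, C) = -45 (A(U, C) = 36 - 9*9 = 36 - 81 = -45)
F(J, w) = -1/45 (F(J, w) = 1/(-45) = -1/45)
Q(H(8)) - F(-19, 110) = -3*(2 + 8)³ - 1*(-1/45) = -3*10³ + 1/45 = -3*1000 + 1/45 = -3000 + 1/45 = -134999/45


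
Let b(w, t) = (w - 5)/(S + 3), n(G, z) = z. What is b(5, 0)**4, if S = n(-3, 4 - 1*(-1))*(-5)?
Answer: 0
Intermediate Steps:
S = -25 (S = (4 - 1*(-1))*(-5) = (4 + 1)*(-5) = 5*(-5) = -25)
b(w, t) = 5/22 - w/22 (b(w, t) = (w - 5)/(-25 + 3) = (-5 + w)/(-22) = (-5 + w)*(-1/22) = 5/22 - w/22)
b(5, 0)**4 = (5/22 - 1/22*5)**4 = (5/22 - 5/22)**4 = 0**4 = 0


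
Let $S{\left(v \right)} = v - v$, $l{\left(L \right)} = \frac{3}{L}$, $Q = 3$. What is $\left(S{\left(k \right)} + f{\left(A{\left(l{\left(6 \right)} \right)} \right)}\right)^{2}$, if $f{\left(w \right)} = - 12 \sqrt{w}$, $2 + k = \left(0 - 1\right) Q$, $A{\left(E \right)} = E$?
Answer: $72$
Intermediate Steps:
$k = -5$ ($k = -2 + \left(0 - 1\right) 3 = -2 - 3 = -5$)
$S{\left(v \right)} = 0$
$\left(S{\left(k \right)} + f{\left(A{\left(l{\left(6 \right)} \right)} \right)}\right)^{2} = \left(0 - 12 \sqrt{\frac{3}{6}}\right)^{2} = \left(0 - 12 \sqrt{3 \cdot \frac{1}{6}}\right)^{2} = \left(0 - \frac{12}{\sqrt{2}}\right)^{2} = \left(0 - 12 \frac{\sqrt{2}}{2}\right)^{2} = \left(0 - 6 \sqrt{2}\right)^{2} = \left(- 6 \sqrt{2}\right)^{2} = 72$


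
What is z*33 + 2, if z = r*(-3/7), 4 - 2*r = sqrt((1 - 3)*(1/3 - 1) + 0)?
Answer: -184/7 + 33*sqrt(3)/7 ≈ -18.120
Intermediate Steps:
r = 2 - sqrt(3)/3 (r = 2 - sqrt((1 - 3)*(1/3 - 1) + 0)/2 = 2 - sqrt(-2*(1*(1/3) - 1) + 0)/2 = 2 - sqrt(-2*(1/3 - 1) + 0)/2 = 2 - sqrt(-2*(-2/3) + 0)/2 = 2 - sqrt(4/3 + 0)/2 = 2 - sqrt(3)/3 ≈ 1.4226)
z = -6/7 + sqrt(3)/7 (z = (2 - sqrt(3)/3)*(-3/7) = -6/7 + sqrt(3)/7 ≈ -0.60971)
z*33 + 2 = (-6/7 + sqrt(3)/7)*33 + 2 = (-198/7 + 33*sqrt(3)/7) + 2 = -184/7 + 33*sqrt(3)/7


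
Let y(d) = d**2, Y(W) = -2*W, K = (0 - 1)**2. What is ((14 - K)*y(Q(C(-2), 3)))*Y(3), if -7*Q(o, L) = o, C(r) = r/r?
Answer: -78/49 ≈ -1.5918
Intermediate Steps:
C(r) = 1
K = 1 (K = (-1)**2 = 1)
Q(o, L) = -o/7
((14 - K)*y(Q(C(-2), 3)))*Y(3) = ((14 - 1*1)*(-1/7*1)**2)*(-2*3) = ((14 - 1)*(-1/7)**2)*(-6) = (13*(1/49))*(-6) = (13/49)*(-6) = -78/49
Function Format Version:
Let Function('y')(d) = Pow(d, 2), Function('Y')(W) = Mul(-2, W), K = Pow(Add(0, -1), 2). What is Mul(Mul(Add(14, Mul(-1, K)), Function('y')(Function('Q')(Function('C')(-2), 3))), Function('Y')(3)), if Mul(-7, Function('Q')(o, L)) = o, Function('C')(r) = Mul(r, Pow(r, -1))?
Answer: Rational(-78, 49) ≈ -1.5918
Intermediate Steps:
Function('C')(r) = 1
K = 1 (K = Pow(-1, 2) = 1)
Function('Q')(o, L) = Mul(Rational(-1, 7), o)
Mul(Mul(Add(14, Mul(-1, K)), Function('y')(Function('Q')(Function('C')(-2), 3))), Function('Y')(3)) = Mul(Mul(Add(14, Mul(-1, 1)), Pow(Mul(Rational(-1, 7), 1), 2)), Mul(-2, 3)) = Mul(Mul(Add(14, -1), Pow(Rational(-1, 7), 2)), -6) = Mul(Mul(13, Rational(1, 49)), -6) = Mul(Rational(13, 49), -6) = Rational(-78, 49)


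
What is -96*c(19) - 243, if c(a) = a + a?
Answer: -3891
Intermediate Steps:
c(a) = 2*a
-96*c(19) - 243 = -192*19 - 243 = -96*38 - 243 = -3648 - 243 = -3891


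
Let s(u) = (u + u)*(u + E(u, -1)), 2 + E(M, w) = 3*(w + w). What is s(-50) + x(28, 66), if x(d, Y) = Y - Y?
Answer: 5800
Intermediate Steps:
x(d, Y) = 0
E(M, w) = -2 + 6*w (E(M, w) = -2 + 3*(w + w) = -2 + 3*(2*w) = -2 + 6*w)
s(u) = 2*u*(-8 + u) (s(u) = (u + u)*(u + (-2 + 6*(-1))) = (2*u)*(u + (-2 - 6)) = (2*u)*(u - 8) = (2*u)*(-8 + u) = 2*u*(-8 + u))
s(-50) + x(28, 66) = 2*(-50)*(-8 - 50) + 0 = 2*(-50)*(-58) + 0 = 5800 + 0 = 5800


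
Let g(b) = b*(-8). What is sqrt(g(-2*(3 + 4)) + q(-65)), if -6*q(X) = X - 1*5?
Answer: sqrt(1113)/3 ≈ 11.121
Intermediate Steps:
q(X) = 5/6 - X/6 (q(X) = -(X - 1*5)/6 = -(X - 5)/6 = -(-5 + X)/6 = 5/6 - X/6)
g(b) = -8*b
sqrt(g(-2*(3 + 4)) + q(-65)) = sqrt(-(-16)*(3 + 4) + (5/6 - 1/6*(-65))) = sqrt(-(-16)*7 + (5/6 + 65/6)) = sqrt(-8*(-14) + 35/3) = sqrt(112 + 35/3) = sqrt(371/3) = sqrt(1113)/3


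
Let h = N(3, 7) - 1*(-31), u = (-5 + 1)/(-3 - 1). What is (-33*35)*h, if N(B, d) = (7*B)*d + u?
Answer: -206745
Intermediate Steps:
u = 1 (u = -4/(-4) = -4*(-¼) = 1)
N(B, d) = 1 + 7*B*d (N(B, d) = (7*B)*d + 1 = 7*B*d + 1 = 1 + 7*B*d)
h = 179 (h = (1 + 7*3*7) - 1*(-31) = (1 + 147) + 31 = 148 + 31 = 179)
(-33*35)*h = -33*35*179 = -1155*179 = -206745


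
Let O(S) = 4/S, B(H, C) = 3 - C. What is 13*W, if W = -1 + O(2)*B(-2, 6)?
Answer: -91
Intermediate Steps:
W = -7 (W = -1 + (4/2)*(3 - 1*6) = -1 + (4*(1/2))*(3 - 6) = -1 + 2*(-3) = -1 - 6 = -7)
13*W = 13*(-7) = -91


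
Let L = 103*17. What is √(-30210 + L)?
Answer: I*√28459 ≈ 168.7*I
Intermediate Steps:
L = 1751
√(-30210 + L) = √(-30210 + 1751) = √(-28459) = I*√28459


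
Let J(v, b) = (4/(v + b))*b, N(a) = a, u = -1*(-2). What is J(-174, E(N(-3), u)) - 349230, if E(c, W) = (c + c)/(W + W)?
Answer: -40859906/117 ≈ -3.4923e+5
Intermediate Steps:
u = 2
E(c, W) = c/W (E(c, W) = (2*c)/((2*W)) = (2*c)*(1/(2*W)) = c/W)
J(v, b) = 4*b/(b + v) (J(v, b) = (4/(b + v))*b = 4*b/(b + v))
J(-174, E(N(-3), u)) - 349230 = 4*(-3/2)/(-3/2 - 174) - 349230 = 4*(-3/2)/(-351/2) - 349230 = 4*(-3/2)*(-2/351) - 349230 = 4/117 - 349230 = -40859906/117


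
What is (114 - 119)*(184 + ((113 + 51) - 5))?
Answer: -1715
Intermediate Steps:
(114 - 119)*(184 + ((113 + 51) - 5)) = -5*(184 + (164 - 5)) = -5*(184 + 159) = -5*343 = -1715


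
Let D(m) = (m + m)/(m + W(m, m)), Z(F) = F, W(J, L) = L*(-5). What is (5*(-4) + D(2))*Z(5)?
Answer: -205/2 ≈ -102.50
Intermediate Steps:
W(J, L) = -5*L
D(m) = -1/2 (D(m) = (m + m)/(m - 5*m) = (2*m)/((-4*m)) = (2*m)*(-1/(4*m)) = -1/2)
(5*(-4) + D(2))*Z(5) = (5*(-4) - 1/2)*5 = (-20 - 1/2)*5 = -41/2*5 = -205/2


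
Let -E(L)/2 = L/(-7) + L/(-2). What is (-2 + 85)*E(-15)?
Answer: -11205/7 ≈ -1600.7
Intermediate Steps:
E(L) = 9*L/7 (E(L) = -2*(L/(-7) + L/(-2)) = -2*(L*(-⅐) + L*(-½)) = -2*(-L/7 - L/2) = -(-9)*L/7 = 9*L/7)
(-2 + 85)*E(-15) = (-2 + 85)*((9/7)*(-15)) = 83*(-135/7) = -11205/7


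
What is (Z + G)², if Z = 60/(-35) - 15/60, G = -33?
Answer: 958441/784 ≈ 1222.5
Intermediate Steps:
Z = -55/28 (Z = 60*(-1/35) - 15*1/60 = -12/7 - ¼ = -55/28 ≈ -1.9643)
(Z + G)² = (-55/28 - 33)² = (-979/28)² = 958441/784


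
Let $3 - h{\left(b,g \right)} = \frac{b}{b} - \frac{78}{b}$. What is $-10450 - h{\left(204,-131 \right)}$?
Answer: $- \frac{355381}{34} \approx -10452.0$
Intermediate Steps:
$h{\left(b,g \right)} = 2 + \frac{78}{b}$ ($h{\left(b,g \right)} = 3 - \left(\frac{b}{b} - \frac{78}{b}\right) = 3 - \left(1 - \frac{78}{b}\right) = 2 + \frac{78}{b}$)
$-10450 - h{\left(204,-131 \right)} = -10450 - \left(2 + \frac{78}{204}\right) = -10450 - \left(2 + 78 \cdot \frac{1}{204}\right) = -10450 - \left(2 + \frac{13}{34}\right) = -10450 - \frac{81}{34} = - \frac{355381}{34}$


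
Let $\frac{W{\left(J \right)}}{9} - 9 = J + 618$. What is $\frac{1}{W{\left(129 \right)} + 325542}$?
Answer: $\frac{1}{332346} \approx 3.0089 \cdot 10^{-6}$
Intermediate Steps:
$W{\left(J \right)} = 5643 + 9 J$ ($W{\left(J \right)} = 81 + 9 \left(J + 618\right) = 81 + 9 \left(618 + J\right) = 81 + \left(5562 + 9 J\right) = 5643 + 9 J$)
$\frac{1}{W{\left(129 \right)} + 325542} = \frac{1}{\left(5643 + 9 \cdot 129\right) + 325542} = \frac{1}{\left(5643 + 1161\right) + 325542} = \frac{1}{6804 + 325542} = \frac{1}{332346}$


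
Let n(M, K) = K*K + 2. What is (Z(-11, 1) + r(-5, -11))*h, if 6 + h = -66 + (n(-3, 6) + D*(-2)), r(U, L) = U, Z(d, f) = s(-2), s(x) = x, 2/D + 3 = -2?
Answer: 1162/5 ≈ 232.40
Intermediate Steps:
D = -⅖ (D = 2/(-3 - 2) = 2/(-5) = 2*(-⅕) = -⅖ ≈ -0.40000)
Z(d, f) = -2
n(M, K) = 2 + K² (n(M, K) = K² + 2 = 2 + K²)
h = -166/5 (h = -6 + (-66 + ((2 + 6²) - ⅖*(-2))) = -6 + (-66 + ((2 + 36) + ⅘)) = -6 + (-66 + (38 + ⅘)) = -6 + (-66 + 194/5) = -6 - 136/5 = -166/5 ≈ -33.200)
(Z(-11, 1) + r(-5, -11))*h = (-2 - 5)*(-166/5) = -7*(-166/5) = 1162/5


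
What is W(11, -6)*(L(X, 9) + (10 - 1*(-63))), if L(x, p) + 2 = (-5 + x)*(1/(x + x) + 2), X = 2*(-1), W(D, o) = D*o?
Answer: -7755/2 ≈ -3877.5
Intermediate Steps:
X = -2
L(x, p) = -2 + (-5 + x)*(2 + 1/(2*x)) (L(x, p) = -2 + (-5 + x)*(1/(x + x) + 2) = -2 + (-5 + x)*(1/(2*x) + 2) = -2 + (-5 + x)*(2 + 1/(2*x)))
W(11, -6)*(L(X, 9) + (10 - 1*(-63))) = (11*(-6))*((½)*(-5 - 2*(-23 + 4*(-2)))/(-2) + (10 - 1*(-63))) = -66*((½)*(-½)*(-5 - 2*(-23 - 8)) + (10 + 63)) = -66*((½)*(-½)*(-5 - 2*(-31)) + 73) = -66*((½)*(-½)*(-5 + 62) + 73) = -66*((½)*(-½)*57 + 73) = -66*(-57/4 + 73) = -66*235/4 = -7755/2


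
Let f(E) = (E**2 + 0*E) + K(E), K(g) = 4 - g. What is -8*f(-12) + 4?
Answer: -1276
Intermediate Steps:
f(E) = 4 + E**2 - E (f(E) = (E**2 + 0*E) + (4 - E) = (E**2 + 0) + (4 - E) = E**2 + (4 - E) = 4 + E**2 - E)
-8*f(-12) + 4 = -8*(4 + (-12)**2 - 1*(-12)) + 4 = -8*(4 + 144 + 12) + 4 = -8*160 + 4 = -1280 + 4 = -1276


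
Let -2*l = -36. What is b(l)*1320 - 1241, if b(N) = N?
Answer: 22519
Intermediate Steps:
l = 18 (l = -1/2*(-36) = 18)
b(l)*1320 - 1241 = 18*1320 - 1241 = 23760 - 1241 = 22519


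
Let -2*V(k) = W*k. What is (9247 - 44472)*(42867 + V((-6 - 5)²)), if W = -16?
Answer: -1544087875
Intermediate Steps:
V(k) = 8*k (V(k) = -(-8)*k = 8*k)
(9247 - 44472)*(42867 + V((-6 - 5)²)) = (9247 - 44472)*(42867 + 8*(-6 - 5)²) = -35225*(42867 + 8*(-11)²) = -35225*(42867 + 8*121) = -35225*(42867 + 968) = -35225*43835 = -1544087875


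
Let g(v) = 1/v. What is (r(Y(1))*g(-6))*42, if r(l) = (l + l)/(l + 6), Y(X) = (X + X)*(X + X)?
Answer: -28/5 ≈ -5.6000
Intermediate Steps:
Y(X) = 4*X² (Y(X) = (2*X)*(2*X) = 4*X²)
r(l) = 2*l/(6 + l) (r(l) = (2*l)/(6 + l) = 2*l/(6 + l))
(r(Y(1))*g(-6))*42 = ((2*(4*1²)/(6 + 4*1²))/(-6))*42 = ((2*(4*1)/(6 + 4*1))*(-⅙))*42 = ((2*4/(6 + 4))*(-⅙))*42 = ((2*4/10)*(-⅙))*42 = ((2*4*(⅒))*(-⅙))*42 = ((⅘)*(-⅙))*42 = -2/15*42 = -28/5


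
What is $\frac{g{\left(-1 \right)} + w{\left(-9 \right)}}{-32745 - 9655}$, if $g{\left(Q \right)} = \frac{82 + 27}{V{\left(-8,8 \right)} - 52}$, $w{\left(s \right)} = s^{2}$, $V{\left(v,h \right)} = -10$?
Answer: $- \frac{4913}{2628800} \approx -0.0018689$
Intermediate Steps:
$g{\left(Q \right)} = - \frac{109}{62}$ ($g{\left(Q \right)} = \frac{82 + 27}{-10 - 52} = \frac{109}{-62} = 109 \left(- \frac{1}{62}\right) = - \frac{109}{62}$)
$\frac{g{\left(-1 \right)} + w{\left(-9 \right)}}{-32745 - 9655} = \frac{- \frac{109}{62} + \left(-9\right)^{2}}{-32745 - 9655} = \frac{- \frac{109}{62} + 81}{-42400} = \frac{4913}{62} \left(- \frac{1}{42400}\right) = - \frac{4913}{2628800}$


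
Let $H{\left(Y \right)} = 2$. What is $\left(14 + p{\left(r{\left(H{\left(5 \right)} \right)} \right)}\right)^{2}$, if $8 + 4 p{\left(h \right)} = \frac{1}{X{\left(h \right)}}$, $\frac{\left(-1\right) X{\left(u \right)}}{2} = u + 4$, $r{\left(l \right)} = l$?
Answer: $\frac{330625}{2304} \approx 143.5$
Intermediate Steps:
$X{\left(u \right)} = -8 - 2 u$ ($X{\left(u \right)} = - 2 \left(u + 4\right) = - 2 \left(4 + u\right) = -8 - 2 u$)
$p{\left(h \right)} = -2 + \frac{1}{4 \left(-8 - 2 h\right)}$
$\left(14 + p{\left(r{\left(H{\left(5 \right)} \right)} \right)}\right)^{2} = \left(14 + \frac{-65 - 32}{8 \left(4 + 2\right)}\right)^{2} = \left(14 + \frac{-65 - 32}{8 \cdot 6}\right)^{2} = \left(14 + \frac{1}{8} \cdot \frac{1}{6} \left(-97\right)\right)^{2} = \left(14 - \frac{97}{48}\right)^{2} = \left(\frac{575}{48}\right)^{2} = \frac{330625}{2304}$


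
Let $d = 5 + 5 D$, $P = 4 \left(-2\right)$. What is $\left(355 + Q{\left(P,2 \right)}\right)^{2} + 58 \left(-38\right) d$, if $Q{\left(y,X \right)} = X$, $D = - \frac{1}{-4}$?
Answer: $113674$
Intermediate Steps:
$D = \frac{1}{4}$ ($D = \left(-1\right) \left(- \frac{1}{4}\right) = \frac{1}{4} \approx 0.25$)
$P = -8$
$d = \frac{25}{4}$ ($d = 5 + 5 \cdot \frac{1}{4} = 5 + \frac{5}{4} = \frac{25}{4} \approx 6.25$)
$\left(355 + Q{\left(P,2 \right)}\right)^{2} + 58 \left(-38\right) d = \left(355 + 2\right)^{2} + 58 \left(-38\right) \frac{25}{4} = 357^{2} - 13775 = 127449 - 13775 = 113674$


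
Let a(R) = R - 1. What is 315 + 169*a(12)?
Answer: 2174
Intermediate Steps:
a(R) = -1 + R
315 + 169*a(12) = 315 + 169*(-1 + 12) = 315 + 169*11 = 315 + 1859 = 2174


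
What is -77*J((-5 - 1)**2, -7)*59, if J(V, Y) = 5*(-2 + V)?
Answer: -772310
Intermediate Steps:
J(V, Y) = -10 + 5*V
-77*J((-5 - 1)**2, -7)*59 = -77*(-10 + 5*(-5 - 1)**2)*59 = -77*(-10 + 5*(-6)**2)*59 = -77*(-10 + 5*36)*59 = -77*(-10 + 180)*59 = -77*170*59 = -13090*59 = -772310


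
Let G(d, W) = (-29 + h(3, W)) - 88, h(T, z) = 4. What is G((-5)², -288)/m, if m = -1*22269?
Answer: 113/22269 ≈ 0.0050743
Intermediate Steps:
G(d, W) = -113 (G(d, W) = (-29 + 4) - 88 = -25 - 88 = -113)
m = -22269
G((-5)², -288)/m = -113/(-22269) = -113*(-1/22269) = 113/22269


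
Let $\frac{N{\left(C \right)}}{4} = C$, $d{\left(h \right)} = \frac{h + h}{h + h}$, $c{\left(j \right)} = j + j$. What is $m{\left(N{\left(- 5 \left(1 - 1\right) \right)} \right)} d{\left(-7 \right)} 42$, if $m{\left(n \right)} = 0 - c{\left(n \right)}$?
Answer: $0$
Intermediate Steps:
$c{\left(j \right)} = 2 j$
$d{\left(h \right)} = 1$ ($d{\left(h \right)} = \frac{2 h}{2 h} = 2 h \frac{1}{2 h} = 1$)
$N{\left(C \right)} = 4 C$
$m{\left(n \right)} = - 2 n$ ($m{\left(n \right)} = 0 - 2 n = - 2 n$)
$m{\left(N{\left(- 5 \left(1 - 1\right) \right)} \right)} d{\left(-7 \right)} 42 = - 2 \cdot 4 \left(- 5 \left(1 - 1\right)\right) 1 \cdot 42 = - 2 \cdot 4 \left(\left(-5\right) 0\right) 1 \cdot 42 = - 2 \cdot 4 \cdot 0 \cdot 1 \cdot 42 = \left(-2\right) 0 \cdot 1 \cdot 42 = 0 \cdot 1 \cdot 42 = 0 \cdot 42 = 0$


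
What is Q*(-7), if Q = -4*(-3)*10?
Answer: -840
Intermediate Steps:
Q = 120 (Q = 12*10 = 120)
Q*(-7) = 120*(-7) = -840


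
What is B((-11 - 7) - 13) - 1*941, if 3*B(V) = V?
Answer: -2854/3 ≈ -951.33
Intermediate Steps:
B(V) = V/3
B((-11 - 7) - 13) - 1*941 = ((-11 - 7) - 13)/3 - 1*941 = (-18 - 13)/3 - 941 = (⅓)*(-31) - 941 = -31/3 - 941 = -2854/3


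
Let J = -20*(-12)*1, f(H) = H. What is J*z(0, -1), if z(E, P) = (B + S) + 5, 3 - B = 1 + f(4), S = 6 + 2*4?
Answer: 4080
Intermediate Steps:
S = 14 (S = 6 + 8 = 14)
B = -2 (B = 3 - (1 + 4) = 3 - 1*5 = 3 - 5 = -2)
z(E, P) = 17 (z(E, P) = (-2 + 14) + 5 = 12 + 5 = 17)
J = 240 (J = 240*1 = 240)
J*z(0, -1) = 240*17 = 4080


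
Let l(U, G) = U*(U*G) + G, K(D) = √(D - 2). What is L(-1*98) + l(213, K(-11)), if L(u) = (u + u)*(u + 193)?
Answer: -18620 + 45370*I*√13 ≈ -18620.0 + 1.6358e+5*I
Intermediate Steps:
L(u) = 2*u*(193 + u) (L(u) = (2*u)*(193 + u) = 2*u*(193 + u))
K(D) = √(-2 + D)
l(U, G) = G + G*U² (l(U, G) = U*(G*U) + G = G*U² + G = G + G*U²)
L(-1*98) + l(213, K(-11)) = 2*(-1*98)*(193 - 1*98) + √(-2 - 11)*(1 + 213²) = 2*(-98)*(193 - 98) + √(-13)*(1 + 45369) = 2*(-98)*95 + (I*√13)*45370 = -18620 + 45370*I*√13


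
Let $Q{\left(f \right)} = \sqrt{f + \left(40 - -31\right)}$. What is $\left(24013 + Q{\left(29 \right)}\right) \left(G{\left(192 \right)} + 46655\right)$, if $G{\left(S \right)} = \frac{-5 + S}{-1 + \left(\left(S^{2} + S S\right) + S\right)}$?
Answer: $\frac{82847907064036}{73919} \approx 1.1208 \cdot 10^{9}$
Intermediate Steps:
$G{\left(S \right)} = \frac{-5 + S}{-1 + S + 2 S^{2}}$ ($G{\left(S \right)} = \frac{-5 + S}{-1 + \left(\left(S^{2} + S^{2}\right) + S\right)} = \frac{-5 + S}{-1 + \left(2 S^{2} + S\right)} = \frac{-5 + S}{-1 + \left(S + 2 S^{2}\right)} = \frac{-5 + S}{-1 + S + 2 S^{2}}$)
$Q{\left(f \right)} = \sqrt{71 + f}$ ($Q{\left(f \right)} = \sqrt{f + \left(40 + 31\right)} = \sqrt{f + 71} = \sqrt{71 + f}$)
$\left(24013 + Q{\left(29 \right)}\right) \left(G{\left(192 \right)} + 46655\right) = \left(24013 + \sqrt{71 + 29}\right) \left(\frac{-5 + 192}{-1 + 192 + 2 \cdot 192^{2}} + 46655\right) = \left(24013 + \sqrt{100}\right) \left(\frac{1}{-1 + 192 + 2 \cdot 36864} \cdot 187 + 46655\right) = \left(24013 + 10\right) \left(\frac{1}{-1 + 192 + 73728} \cdot 187 + 46655\right) = 24023 \left(\frac{1}{73919} \cdot 187 + 46655\right) = 24023 \left(\frac{187}{73919} + 46655\right) = 24023 \cdot \frac{3448691132}{73919} = \frac{82847907064036}{73919}$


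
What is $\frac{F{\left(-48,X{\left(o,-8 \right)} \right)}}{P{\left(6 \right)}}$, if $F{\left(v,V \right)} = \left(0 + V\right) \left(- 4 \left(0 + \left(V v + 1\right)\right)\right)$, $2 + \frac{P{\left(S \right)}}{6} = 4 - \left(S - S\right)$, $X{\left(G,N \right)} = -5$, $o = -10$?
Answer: $\frac{1205}{3} \approx 401.67$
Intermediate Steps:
$P{\left(S \right)} = 12$ ($P{\left(S \right)} = -12 + 6 \left(4 - \left(S - S\right)\right) = -12 + 6 \left(4 - 0\right) = -12 + 6 \left(4 + 0\right) = -12 + 6 \cdot 4 = -12 + 24 = 12$)
$F{\left(v,V \right)} = V \left(-4 - 4 V v\right)$ ($F{\left(v,V \right)} = V \left(- 4 \left(0 + \left(1 + V v\right)\right)\right) = V \left(- 4 \left(1 + V v\right)\right) = V \left(-4 - 4 V v\right)$)
$\frac{F{\left(-48,X{\left(o,-8 \right)} \right)}}{P{\left(6 \right)}} = \frac{\left(-4\right) \left(-5\right) \left(1 - -240\right)}{12} = \left(-4\right) \left(-5\right) \left(1 + 240\right) \frac{1}{12} = \left(-4\right) \left(-5\right) 241 \cdot \frac{1}{12} = 4820 \cdot \frac{1}{12} = \frac{1205}{3}$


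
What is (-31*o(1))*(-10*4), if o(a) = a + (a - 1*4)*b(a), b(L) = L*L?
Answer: -2480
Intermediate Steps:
b(L) = L**2
o(a) = a + a**2*(-4 + a) (o(a) = a + (a - 1*4)*a**2 = a + (a - 4)*a**2 = a + (-4 + a)*a**2 = a + a**2*(-4 + a))
(-31*o(1))*(-10*4) = (-31*(1 + 1**2 - 4*1))*(-10*4) = -31*(1 + 1 - 4)*(-40) = -31*(-2)*(-40) = 62*(-40) = -2480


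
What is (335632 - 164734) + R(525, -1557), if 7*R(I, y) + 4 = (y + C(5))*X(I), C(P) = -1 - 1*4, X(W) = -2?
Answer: 1199406/7 ≈ 1.7134e+5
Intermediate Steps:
C(P) = -5 (C(P) = -1 - 4 = -5)
R(I, y) = 6/7 - 2*y/7 (R(I, y) = -4/7 + ((y - 5)*(-2))/7 = -4/7 + ((-5 + y)*(-2))/7 = -4/7 + (10 - 2*y)/7 = -4/7 + (10/7 - 2*y/7) = 6/7 - 2*y/7)
(335632 - 164734) + R(525, -1557) = (335632 - 164734) + (6/7 - 2/7*(-1557)) = 170898 + (6/7 + 3114/7) = 170898 + 3120/7 = 1199406/7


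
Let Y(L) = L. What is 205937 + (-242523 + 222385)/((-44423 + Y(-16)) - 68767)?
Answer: 11656662080/56603 ≈ 2.0594e+5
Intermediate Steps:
205937 + (-242523 + 222385)/((-44423 + Y(-16)) - 68767) = 205937 + (-242523 + 222385)/((-44423 - 16) - 68767) = 205937 - 20138/(-44439 - 68767) = 205937 - 20138/(-113206) = 205937 - 20138*(-1/113206) = 205937 + 10069/56603 = 11656662080/56603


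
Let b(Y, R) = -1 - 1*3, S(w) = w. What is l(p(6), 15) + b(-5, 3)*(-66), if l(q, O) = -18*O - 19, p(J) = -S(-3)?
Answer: -25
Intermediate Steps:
b(Y, R) = -4 (b(Y, R) = -1 - 3 = -4)
p(J) = 3 (p(J) = -1*(-3) = 3)
l(q, O) = -19 - 18*O
l(p(6), 15) + b(-5, 3)*(-66) = (-19 - 18*15) - 4*(-66) = (-19 - 270) + 264 = -289 + 264 = -25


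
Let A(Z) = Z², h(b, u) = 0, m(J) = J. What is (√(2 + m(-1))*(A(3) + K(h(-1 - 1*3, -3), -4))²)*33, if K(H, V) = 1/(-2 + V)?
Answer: 30899/12 ≈ 2574.9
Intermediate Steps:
(√(2 + m(-1))*(A(3) + K(h(-1 - 1*3, -3), -4))²)*33 = (√(2 - 1)*(3² + 1/(-2 - 4))²)*33 = (√1*(9 + 1/(-6))²)*33 = (1*(9 - ⅙)²)*33 = (1*(53/6)²)*33 = (1*(2809/36))*33 = (2809/36)*33 = 30899/12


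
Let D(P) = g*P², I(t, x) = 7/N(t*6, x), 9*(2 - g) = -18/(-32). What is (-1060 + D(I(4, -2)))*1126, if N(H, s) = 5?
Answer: -237856803/200 ≈ -1.1893e+6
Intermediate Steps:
g = 31/16 (g = 2 - (-2)/(-32) = 2 - (-2)*(-1)/32 = 2 - ⅑*9/16 = 2 - 1/16 = 31/16 ≈ 1.9375)
I(t, x) = 7/5
D(P) = 31*P²/16
(-1060 + D(I(4, -2)))*1126 = (-1060 + 31*(7/5)²/16)*1126 = (-1060 + (31/16)*(49/25))*1126 = (-1060 + 1519/400)*1126 = -422481/400*1126 = -237856803/200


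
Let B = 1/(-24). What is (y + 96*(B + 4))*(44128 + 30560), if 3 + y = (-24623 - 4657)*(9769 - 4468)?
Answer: -11592541299264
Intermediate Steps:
B = -1/24 ≈ -0.041667
y = -155213283 (y = -3 + (-24623 - 4657)*(9769 - 4468) = -3 - 29280*5301 = -3 - 155213280 = -155213283)
(y + 96*(B + 4))*(44128 + 30560) = (-155213283 + 96*(-1/24 + 4))*(44128 + 30560) = (-155213283 + 96*(95/24))*74688 = (-155213283 + 380)*74688 = -155212903*74688 = -11592541299264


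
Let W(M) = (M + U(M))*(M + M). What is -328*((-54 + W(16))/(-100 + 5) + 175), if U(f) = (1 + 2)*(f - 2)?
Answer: -4861944/95 ≈ -51178.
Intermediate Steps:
U(f) = -6 + 3*f (U(f) = 3*(-2 + f) = -6 + 3*f)
W(M) = 2*M*(-6 + 4*M) (W(M) = (M + (-6 + 3*M))*(M + M) = (-6 + 4*M)*(2*M) = 2*M*(-6 + 4*M))
-328*((-54 + W(16))/(-100 + 5) + 175) = -328*((-54 + 4*16*(-3 + 2*16))/(-100 + 5) + 175) = -328*((-54 + 4*16*(-3 + 32))/(-95) + 175) = -328*((-54 + 4*16*29)*(-1/95) + 175) = -328*((-54 + 1856)*(-1/95) + 175) = -328*(1802*(-1/95) + 175) = -328*(-1802/95 + 175) = -328*14823/95 = -4861944/95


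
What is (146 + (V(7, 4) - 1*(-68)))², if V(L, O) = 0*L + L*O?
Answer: 58564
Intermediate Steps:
V(L, O) = L*O (V(L, O) = 0 + L*O = L*O)
(146 + (V(7, 4) - 1*(-68)))² = (146 + (7*4 - 1*(-68)))² = (146 + (28 + 68))² = (146 + 96)² = 242² = 58564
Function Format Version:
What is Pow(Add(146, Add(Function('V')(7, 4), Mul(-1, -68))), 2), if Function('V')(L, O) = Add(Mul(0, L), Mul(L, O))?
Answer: 58564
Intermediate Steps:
Function('V')(L, O) = Mul(L, O) (Function('V')(L, O) = Add(0, Mul(L, O)) = Mul(L, O))
Pow(Add(146, Add(Function('V')(7, 4), Mul(-1, -68))), 2) = Pow(Add(146, Add(Mul(7, 4), Mul(-1, -68))), 2) = Pow(Add(146, Add(28, 68)), 2) = Pow(Add(146, 96), 2) = Pow(242, 2) = 58564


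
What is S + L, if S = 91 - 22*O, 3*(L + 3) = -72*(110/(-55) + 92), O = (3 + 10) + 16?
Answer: -2710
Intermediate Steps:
O = 29 (O = 13 + 16 = 29)
L = -2163 (L = -3 + (-72*(110/(-55) + 92))/3 = -3 + (-72*(110*(-1/55) + 92))/3 = -3 + (-72*(-2 + 92))/3 = -3 + (-72*90)/3 = -3 + (⅓)*(-6480) = -3 - 2160 = -2163)
S = -547 (S = 91 - 22*29 = 91 - 638 = -547)
S + L = -547 - 2163 = -2710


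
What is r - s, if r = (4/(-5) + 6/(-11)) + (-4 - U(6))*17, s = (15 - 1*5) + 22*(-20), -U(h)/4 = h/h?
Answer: 23576/55 ≈ 428.65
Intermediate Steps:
U(h) = -4 (U(h) = -4*h/h = -4*1 = -4)
s = -430 (s = (15 - 5) - 440 = 10 - 440 = -430)
r = -74/55 (r = (4/(-5) + 6/(-11)) + (-4 - 1*(-4))*17 = (4*(-1/5) + 6*(-1/11)) + (-4 + 4)*17 = (-4/5 - 6/11) + 0*17 = -74/55 + 0 = -74/55 ≈ -1.3455)
r - s = -74/55 - 1*(-430) = -74/55 + 430 = 23576/55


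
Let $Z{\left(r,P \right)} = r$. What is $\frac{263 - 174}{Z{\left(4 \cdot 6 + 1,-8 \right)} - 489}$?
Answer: $- \frac{89}{464} \approx -0.19181$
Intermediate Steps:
$\frac{263 - 174}{Z{\left(4 \cdot 6 + 1,-8 \right)} - 489} = \frac{263 - 174}{\left(4 \cdot 6 + 1\right) - 489} = \frac{89}{\left(24 + 1\right) - 489} = \frac{89}{25 - 489} = \frac{89}{-464} = 89 \left(- \frac{1}{464}\right) = - \frac{89}{464}$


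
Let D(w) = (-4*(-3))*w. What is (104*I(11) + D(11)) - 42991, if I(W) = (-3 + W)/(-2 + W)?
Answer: -384899/9 ≈ -42767.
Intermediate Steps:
I(W) = (-3 + W)/(-2 + W)
D(w) = 12*w
(104*I(11) + D(11)) - 42991 = (104*((-3 + 11)/(-2 + 11)) + 12*11) - 42991 = (104*(8/9) + 132) - 42991 = (832/9 + 132) - 42991 = 2020/9 - 42991 = -384899/9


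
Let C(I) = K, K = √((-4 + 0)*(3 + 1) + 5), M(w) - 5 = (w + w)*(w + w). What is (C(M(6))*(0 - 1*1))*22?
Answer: -22*I*√11 ≈ -72.966*I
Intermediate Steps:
M(w) = 5 + 4*w² (M(w) = 5 + (w + w)*(w + w) = 5 + (2*w)*(2*w) = 5 + 4*w²)
K = I*√11 (K = √(-4*4 + 5) = √(-16 + 5) = √(-11) = I*√11 ≈ 3.3166*I)
C(I) = I*√11
(C(M(6))*(0 - 1*1))*22 = ((I*√11)*(0 - 1*1))*22 = ((I*√11)*(0 - 1))*22 = ((I*√11)*(-1))*22 = -I*√11*22 = -22*I*√11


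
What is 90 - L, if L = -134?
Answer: 224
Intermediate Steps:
90 - L = 90 - 1*(-134) = 90 + 134 = 224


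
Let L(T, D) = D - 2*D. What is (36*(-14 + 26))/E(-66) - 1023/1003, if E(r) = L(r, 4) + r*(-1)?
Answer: 184935/31093 ≈ 5.9478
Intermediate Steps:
L(T, D) = -D
E(r) = -4 - r (E(r) = -1*4 + r*(-1) = -4 - r)
(36*(-14 + 26))/E(-66) - 1023/1003 = (36*(-14 + 26))/(-4 - 1*(-66)) - 1023/1003 = (36*12)/(-4 + 66) - 1023*1/1003 = 432/62 - 1023/1003 = 432*(1/62) - 1023/1003 = 216/31 - 1023/1003 = 184935/31093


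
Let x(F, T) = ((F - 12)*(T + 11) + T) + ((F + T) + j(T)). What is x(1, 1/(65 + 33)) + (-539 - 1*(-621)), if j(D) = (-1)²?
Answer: -3635/98 ≈ -37.092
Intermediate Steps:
j(D) = 1
x(F, T) = 1 + F + 2*T + (-12 + F)*(11 + T) (x(F, T) = ((F - 12)*(T + 11) + T) + ((F + T) + 1) = ((-12 + F)*(11 + T) + T) + (1 + F + T) = (T + (-12 + F)*(11 + T)) + (1 + F + T) = 1 + F + 2*T + (-12 + F)*(11 + T))
x(1, 1/(65 + 33)) + (-539 - 1*(-621)) = (-131 - 10/(65 + 33) + 12*1 + 1/(65 + 33)) + (-539 - 1*(-621)) = (-131 - 10/98 + 12 + 1/98) + (-539 + 621) = (-131 - 10*1/98 + 12 + 1*(1/98)) + 82 = (-131 - 5/49 + 12 + 1/98) + 82 = -11671/98 + 82 = -3635/98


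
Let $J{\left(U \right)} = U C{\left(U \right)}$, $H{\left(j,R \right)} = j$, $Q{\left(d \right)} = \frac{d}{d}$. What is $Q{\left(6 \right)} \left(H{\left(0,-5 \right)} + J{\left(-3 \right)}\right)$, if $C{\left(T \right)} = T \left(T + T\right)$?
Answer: $-54$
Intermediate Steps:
$C{\left(T \right)} = 2 T^{2}$ ($C{\left(T \right)} = T 2 T = 2 T^{2}$)
$Q{\left(d \right)} = 1$
$J{\left(U \right)} = 2 U^{3}$ ($J{\left(U \right)} = U 2 U^{2} = 2 U^{3}$)
$Q{\left(6 \right)} \left(H{\left(0,-5 \right)} + J{\left(-3 \right)}\right) = 1 \left(0 + 2 \left(-3\right)^{3}\right) = 1 \left(0 + 2 \left(-27\right)\right) = 1 \left(0 - 54\right) = 1 \left(-54\right) = -54$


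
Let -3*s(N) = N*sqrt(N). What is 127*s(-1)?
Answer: 127*I/3 ≈ 42.333*I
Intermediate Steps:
s(N) = -N**(3/2)/3 (s(N) = -N*sqrt(N)/3 = -N**(3/2)/3)
127*s(-1) = 127*(-(-1)*I/3) = 127*(I/3) = 127*I/3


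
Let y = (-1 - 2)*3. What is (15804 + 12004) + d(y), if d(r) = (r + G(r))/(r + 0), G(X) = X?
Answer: 27810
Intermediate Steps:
y = -9 (y = -3*3 = -9)
d(r) = 2 (d(r) = (r + r)/(r + 0) = (2*r)/r = 2)
(15804 + 12004) + d(y) = (15804 + 12004) + 2 = 27808 + 2 = 27810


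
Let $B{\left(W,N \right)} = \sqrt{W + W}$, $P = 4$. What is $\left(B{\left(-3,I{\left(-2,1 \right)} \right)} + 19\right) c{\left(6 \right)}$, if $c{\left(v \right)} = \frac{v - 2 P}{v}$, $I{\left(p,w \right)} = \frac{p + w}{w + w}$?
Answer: $- \frac{19}{3} - \frac{i \sqrt{6}}{3} \approx -6.3333 - 0.8165 i$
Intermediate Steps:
$I{\left(p,w \right)} = \frac{p + w}{2 w}$
$B{\left(W,N \right)} = \sqrt{2} \sqrt{W}$ ($B{\left(W,N \right)} = \sqrt{2 W} = \sqrt{2} \sqrt{W}$)
$c{\left(v \right)} = \frac{-8 + v}{v}$ ($c{\left(v \right)} = \frac{v - 8}{v} = \frac{-8 + v}{v}$)
$\left(B{\left(-3,I{\left(-2,1 \right)} \right)} + 19\right) c{\left(6 \right)} = \left(\sqrt{2} \sqrt{-3} + 19\right) \frac{-8 + 6}{6} = \left(\sqrt{2} i \sqrt{3} + 19\right) \frac{1}{6} \left(-2\right) = \left(i \sqrt{6} + 19\right) \left(- \frac{1}{3}\right) = \left(19 + i \sqrt{6}\right) \left(- \frac{1}{3}\right) = - \frac{19}{3} - \frac{i \sqrt{6}}{3}$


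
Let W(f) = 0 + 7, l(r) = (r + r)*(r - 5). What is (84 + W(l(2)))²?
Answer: 8281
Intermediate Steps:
l(r) = 2*r*(-5 + r) (l(r) = (2*r)*(-5 + r) = 2*r*(-5 + r))
W(f) = 7
(84 + W(l(2)))² = (84 + 7)² = 91² = 8281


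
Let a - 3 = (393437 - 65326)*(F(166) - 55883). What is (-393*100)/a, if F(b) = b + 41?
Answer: 39300/18267908033 ≈ 2.1513e-6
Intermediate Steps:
F(b) = 41 + b
a = -18267908033 (a = 3 + (393437 - 65326)*((41 + 166) - 55883) = 3 + 328111*(207 - 55883) = 3 + 328111*(-55676) = 3 - 18267908036 = -18267908033)
(-393*100)/a = -393*100/(-18267908033) = -39300*(-1/18267908033) = 39300/18267908033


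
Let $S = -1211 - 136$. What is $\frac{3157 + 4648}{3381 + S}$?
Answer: $\frac{7805}{2034} \approx 3.8373$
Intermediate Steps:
$S = -1347$
$\frac{3157 + 4648}{3381 + S} = \frac{3157 + 4648}{3381 - 1347} = \frac{7805}{2034}$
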